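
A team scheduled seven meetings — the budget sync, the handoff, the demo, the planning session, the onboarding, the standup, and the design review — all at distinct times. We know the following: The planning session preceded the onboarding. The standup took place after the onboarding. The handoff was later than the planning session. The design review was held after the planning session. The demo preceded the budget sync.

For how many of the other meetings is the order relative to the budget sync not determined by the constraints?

5

Forced before the budget sync: the demo.
That leaves the design review, the handoff, the onboarding, the planning session, and the standup with no forced order relative to the budget sync — 5.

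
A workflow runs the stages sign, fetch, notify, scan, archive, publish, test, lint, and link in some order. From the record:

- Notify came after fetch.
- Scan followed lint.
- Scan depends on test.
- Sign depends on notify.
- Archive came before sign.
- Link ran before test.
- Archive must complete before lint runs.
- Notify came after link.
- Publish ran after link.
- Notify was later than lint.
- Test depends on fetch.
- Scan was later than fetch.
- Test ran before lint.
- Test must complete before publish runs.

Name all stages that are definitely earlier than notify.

Directly stated before notify: fetch, link, and lint.
Archive reaches notify via archive → lint → notify.
Test reaches notify via test → lint → notify.

archive, fetch, link, lint, test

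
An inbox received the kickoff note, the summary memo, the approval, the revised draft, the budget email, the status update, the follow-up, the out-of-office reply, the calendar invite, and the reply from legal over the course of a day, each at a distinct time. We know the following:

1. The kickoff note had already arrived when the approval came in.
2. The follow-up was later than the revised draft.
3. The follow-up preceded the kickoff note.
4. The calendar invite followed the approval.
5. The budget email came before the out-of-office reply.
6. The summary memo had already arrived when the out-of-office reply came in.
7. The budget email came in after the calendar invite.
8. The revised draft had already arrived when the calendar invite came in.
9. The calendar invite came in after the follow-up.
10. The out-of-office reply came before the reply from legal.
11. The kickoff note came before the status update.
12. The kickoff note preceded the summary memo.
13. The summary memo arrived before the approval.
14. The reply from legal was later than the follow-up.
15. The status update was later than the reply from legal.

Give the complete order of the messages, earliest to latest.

The constraints fix every adjacent pair, so only one ordering works:
the revised draft → the follow-up → the kickoff note → the summary memo → the approval → the calendar invite → the budget email → the out-of-office reply → the reply from legal → the status update.

the revised draft, the follow-up, the kickoff note, the summary memo, the approval, the calendar invite, the budget email, the out-of-office reply, the reply from legal, the status update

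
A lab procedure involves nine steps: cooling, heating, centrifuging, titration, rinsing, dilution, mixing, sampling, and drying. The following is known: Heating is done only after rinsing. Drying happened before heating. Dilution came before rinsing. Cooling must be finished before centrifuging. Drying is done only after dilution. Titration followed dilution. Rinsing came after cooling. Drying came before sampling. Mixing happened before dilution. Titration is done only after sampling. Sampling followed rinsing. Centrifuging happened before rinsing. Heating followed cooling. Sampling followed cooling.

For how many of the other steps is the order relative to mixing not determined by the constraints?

Forced after mixing: dilution, drying, heating, rinsing, sampling, and titration.
That leaves centrifuging and cooling with no forced order relative to mixing — 2.

2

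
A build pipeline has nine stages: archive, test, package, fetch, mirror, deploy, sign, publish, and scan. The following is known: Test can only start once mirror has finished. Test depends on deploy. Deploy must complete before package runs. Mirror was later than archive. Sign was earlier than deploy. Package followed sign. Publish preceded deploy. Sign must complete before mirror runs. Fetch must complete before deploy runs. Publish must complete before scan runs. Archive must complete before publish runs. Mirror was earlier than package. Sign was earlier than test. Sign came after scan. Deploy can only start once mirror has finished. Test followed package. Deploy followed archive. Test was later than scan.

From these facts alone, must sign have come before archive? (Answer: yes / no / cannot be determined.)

Tracing the constraints gives archive → publish → scan → sign, so archive must come before sign.
That means sign cannot be before archive.

no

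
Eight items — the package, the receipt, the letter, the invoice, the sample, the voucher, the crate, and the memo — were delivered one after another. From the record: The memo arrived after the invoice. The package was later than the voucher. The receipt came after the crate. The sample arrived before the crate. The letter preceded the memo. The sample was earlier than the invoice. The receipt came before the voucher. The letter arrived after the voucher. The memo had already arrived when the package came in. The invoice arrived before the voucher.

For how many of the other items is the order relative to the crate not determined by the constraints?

1

Forced before the crate: the sample; forced after the crate: the letter, the memo, the package, the receipt, and the voucher.
That leaves the invoice with no forced order relative to the crate — 1.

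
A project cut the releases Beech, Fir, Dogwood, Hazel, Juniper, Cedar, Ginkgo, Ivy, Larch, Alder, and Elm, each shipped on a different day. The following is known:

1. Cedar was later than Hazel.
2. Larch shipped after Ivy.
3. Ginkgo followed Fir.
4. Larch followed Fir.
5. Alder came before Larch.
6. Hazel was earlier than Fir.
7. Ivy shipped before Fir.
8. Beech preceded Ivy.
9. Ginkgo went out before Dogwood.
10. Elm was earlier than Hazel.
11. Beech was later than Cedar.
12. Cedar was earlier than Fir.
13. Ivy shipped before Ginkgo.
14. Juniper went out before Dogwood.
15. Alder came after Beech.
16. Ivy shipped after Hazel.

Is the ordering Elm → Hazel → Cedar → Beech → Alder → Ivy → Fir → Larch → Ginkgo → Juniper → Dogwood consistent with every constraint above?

yes

Check each stated constraint against the proposed order — e.g. Cedar is ahead of Fir; Hazel is ahead of Fir. Every pair is in the required order; nothing is violated.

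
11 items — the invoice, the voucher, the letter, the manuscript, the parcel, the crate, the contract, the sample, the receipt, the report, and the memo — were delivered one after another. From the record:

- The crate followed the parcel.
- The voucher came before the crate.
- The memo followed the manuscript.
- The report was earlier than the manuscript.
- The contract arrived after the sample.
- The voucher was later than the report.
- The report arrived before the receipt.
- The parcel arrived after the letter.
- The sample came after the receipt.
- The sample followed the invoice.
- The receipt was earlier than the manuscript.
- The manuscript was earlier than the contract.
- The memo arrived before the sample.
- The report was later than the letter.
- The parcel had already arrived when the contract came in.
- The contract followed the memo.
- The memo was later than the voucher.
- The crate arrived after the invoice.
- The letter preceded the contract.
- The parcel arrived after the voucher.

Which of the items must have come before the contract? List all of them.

the invoice, the letter, the manuscript, the memo, the parcel, the receipt, the report, the sample, the voucher

Directly stated before the contract: the letter, the manuscript, the memo, the parcel, and the sample.
The invoice reaches the contract via the invoice → the sample → the contract.
The receipt reaches the contract via the receipt → the manuscript → the contract.
The report reaches the contract via the report → the manuscript → the contract.
Likewise the voucher reaches the contract by chaining the stated constraints.
No chain forces the crate ahead of the contract.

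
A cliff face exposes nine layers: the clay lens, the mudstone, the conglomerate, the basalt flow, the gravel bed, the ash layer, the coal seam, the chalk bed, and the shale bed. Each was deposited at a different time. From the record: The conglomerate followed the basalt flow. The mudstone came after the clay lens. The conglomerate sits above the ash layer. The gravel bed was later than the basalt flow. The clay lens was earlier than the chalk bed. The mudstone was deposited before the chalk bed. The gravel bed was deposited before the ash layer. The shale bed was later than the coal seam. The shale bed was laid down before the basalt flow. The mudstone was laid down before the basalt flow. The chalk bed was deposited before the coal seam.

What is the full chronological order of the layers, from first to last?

The constraints fix every adjacent pair, so only one ordering works:
the clay lens → the mudstone → the chalk bed → the coal seam → the shale bed → the basalt flow → the gravel bed → the ash layer → the conglomerate.

the clay lens, the mudstone, the chalk bed, the coal seam, the shale bed, the basalt flow, the gravel bed, the ash layer, the conglomerate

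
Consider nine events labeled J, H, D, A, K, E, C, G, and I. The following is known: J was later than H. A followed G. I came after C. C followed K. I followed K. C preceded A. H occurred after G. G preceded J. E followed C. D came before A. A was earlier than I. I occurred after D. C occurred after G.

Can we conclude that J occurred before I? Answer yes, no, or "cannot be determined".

No chain of stated constraints runs from J to I, and none runs from I to J either.
So the relative order of J and I is not fixed by the given facts.

cannot be determined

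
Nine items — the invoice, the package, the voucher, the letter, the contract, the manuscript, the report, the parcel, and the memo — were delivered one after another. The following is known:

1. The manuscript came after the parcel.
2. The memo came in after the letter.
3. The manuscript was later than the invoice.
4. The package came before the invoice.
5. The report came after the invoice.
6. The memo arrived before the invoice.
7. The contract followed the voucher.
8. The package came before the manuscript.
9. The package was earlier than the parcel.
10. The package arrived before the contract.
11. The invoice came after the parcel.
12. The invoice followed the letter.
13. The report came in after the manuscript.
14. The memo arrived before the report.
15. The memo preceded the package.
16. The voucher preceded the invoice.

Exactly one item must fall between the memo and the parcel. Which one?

the package

Tracing the constraints gives the memo → the package → the parcel, so the package sits after the memo and before the parcel.
No other item is forced both after the memo and before the parcel.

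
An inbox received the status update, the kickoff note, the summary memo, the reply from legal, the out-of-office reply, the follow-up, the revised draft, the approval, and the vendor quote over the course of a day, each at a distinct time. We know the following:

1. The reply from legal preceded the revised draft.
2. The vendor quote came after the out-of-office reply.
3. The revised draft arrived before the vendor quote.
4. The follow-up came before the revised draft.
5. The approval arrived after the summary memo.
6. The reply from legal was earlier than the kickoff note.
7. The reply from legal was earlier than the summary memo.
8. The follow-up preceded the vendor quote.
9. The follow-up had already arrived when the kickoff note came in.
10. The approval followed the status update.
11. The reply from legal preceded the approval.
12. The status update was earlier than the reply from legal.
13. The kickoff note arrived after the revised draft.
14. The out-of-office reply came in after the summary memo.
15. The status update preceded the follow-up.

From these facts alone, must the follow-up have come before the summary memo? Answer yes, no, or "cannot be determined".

cannot be determined

No chain of stated constraints runs from the follow-up to the summary memo, and none runs from the summary memo to the follow-up either.
So the relative order of the follow-up and the summary memo is not fixed by the given facts.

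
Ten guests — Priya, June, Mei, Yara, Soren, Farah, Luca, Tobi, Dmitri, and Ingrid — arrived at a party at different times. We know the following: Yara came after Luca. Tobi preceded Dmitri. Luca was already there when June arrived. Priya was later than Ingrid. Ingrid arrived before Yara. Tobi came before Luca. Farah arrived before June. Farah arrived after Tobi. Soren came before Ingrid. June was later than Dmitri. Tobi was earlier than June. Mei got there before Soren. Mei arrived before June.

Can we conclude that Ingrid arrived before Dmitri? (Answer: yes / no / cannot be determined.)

No chain of stated constraints runs from Ingrid to Dmitri, and none runs from Dmitri to Ingrid either.
So the relative order of Ingrid and Dmitri is not fixed by the given facts.

cannot be determined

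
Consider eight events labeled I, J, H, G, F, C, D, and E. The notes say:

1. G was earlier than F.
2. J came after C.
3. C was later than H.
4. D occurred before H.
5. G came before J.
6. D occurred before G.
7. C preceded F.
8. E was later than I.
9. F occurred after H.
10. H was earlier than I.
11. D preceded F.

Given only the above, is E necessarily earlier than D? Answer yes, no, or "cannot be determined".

no

Tracing the constraints gives D → H → I → E, so D must come before E.
That means E cannot be before D.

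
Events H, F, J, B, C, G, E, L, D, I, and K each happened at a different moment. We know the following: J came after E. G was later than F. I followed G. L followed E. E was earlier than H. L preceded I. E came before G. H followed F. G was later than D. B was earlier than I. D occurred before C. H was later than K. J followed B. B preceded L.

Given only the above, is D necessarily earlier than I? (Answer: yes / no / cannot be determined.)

yes

Chain the constraints: D → G → I. Each link is directly stated, so D comes before I.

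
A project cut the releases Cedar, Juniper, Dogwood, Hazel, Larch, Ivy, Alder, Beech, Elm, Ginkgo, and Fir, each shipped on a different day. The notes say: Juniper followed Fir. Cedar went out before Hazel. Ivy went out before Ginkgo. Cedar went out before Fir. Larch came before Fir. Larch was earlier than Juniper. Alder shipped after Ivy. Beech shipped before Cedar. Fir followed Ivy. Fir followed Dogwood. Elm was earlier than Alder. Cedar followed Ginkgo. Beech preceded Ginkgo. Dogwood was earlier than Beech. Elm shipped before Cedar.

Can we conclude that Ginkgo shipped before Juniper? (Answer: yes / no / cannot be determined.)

yes

Chain the constraints: Ginkgo → Cedar → Fir → Juniper. Each link is directly stated, so Ginkgo comes before Juniper.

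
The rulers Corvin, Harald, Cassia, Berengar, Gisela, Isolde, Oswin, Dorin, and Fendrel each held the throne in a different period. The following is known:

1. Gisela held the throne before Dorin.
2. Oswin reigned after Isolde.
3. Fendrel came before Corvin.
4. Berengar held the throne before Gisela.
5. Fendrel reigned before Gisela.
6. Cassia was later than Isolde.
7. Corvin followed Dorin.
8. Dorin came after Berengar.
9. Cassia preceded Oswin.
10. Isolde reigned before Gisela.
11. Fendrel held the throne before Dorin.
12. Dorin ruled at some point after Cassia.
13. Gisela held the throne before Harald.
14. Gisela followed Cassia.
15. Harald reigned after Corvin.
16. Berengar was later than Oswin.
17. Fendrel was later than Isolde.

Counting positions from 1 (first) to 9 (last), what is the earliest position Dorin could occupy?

7

Berengar, Cassia, Fendrel, Gisela, Isolde, and Oswin must all come before Dorin — 6 forced predecessors.
Nothing else is forced ahead of Dorin, so their earliest slot is position 6 + 1 = 7.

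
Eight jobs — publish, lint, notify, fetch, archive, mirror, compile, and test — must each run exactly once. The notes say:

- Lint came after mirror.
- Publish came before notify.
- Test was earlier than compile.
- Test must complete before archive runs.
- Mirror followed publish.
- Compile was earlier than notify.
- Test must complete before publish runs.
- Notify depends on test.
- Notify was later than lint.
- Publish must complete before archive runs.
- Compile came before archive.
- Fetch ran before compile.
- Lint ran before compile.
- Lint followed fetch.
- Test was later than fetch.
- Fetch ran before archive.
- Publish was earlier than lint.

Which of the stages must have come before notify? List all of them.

Directly stated before notify: compile, lint, publish, and test.
Fetch reaches notify via fetch → compile → notify.
Mirror reaches notify via mirror → lint → notify.
No chain forces archive ahead of notify.

compile, fetch, lint, mirror, publish, test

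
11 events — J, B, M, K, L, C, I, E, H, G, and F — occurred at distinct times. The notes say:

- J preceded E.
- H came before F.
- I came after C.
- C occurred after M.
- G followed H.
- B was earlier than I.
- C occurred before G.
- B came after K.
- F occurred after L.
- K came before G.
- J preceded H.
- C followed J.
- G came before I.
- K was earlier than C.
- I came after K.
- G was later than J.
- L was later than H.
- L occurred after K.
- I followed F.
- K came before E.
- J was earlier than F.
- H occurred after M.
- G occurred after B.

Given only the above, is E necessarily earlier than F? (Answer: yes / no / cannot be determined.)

cannot be determined

No chain of stated constraints runs from E to F, and none runs from F to E either.
So the relative order of E and F is not fixed by the given facts.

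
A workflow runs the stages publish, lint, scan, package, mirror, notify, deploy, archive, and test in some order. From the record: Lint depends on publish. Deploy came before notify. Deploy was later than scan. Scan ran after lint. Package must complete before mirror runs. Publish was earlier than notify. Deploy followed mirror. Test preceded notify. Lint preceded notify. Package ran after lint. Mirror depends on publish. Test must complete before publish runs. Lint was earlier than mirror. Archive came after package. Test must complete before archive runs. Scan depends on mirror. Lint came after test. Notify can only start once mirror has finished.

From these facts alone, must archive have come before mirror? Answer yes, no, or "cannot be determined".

cannot be determined

No chain of stated constraints runs from archive to mirror, and none runs from mirror to archive either.
So the relative order of archive and mirror is not fixed by the given facts.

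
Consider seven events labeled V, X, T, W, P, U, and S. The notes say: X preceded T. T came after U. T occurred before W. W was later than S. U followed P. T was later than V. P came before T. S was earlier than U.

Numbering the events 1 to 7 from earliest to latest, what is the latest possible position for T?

T must come before W — 1 event forced after it.
Everything else can be placed before T in some valid order, so T can sit as late as position 7 − 1 = 6.

6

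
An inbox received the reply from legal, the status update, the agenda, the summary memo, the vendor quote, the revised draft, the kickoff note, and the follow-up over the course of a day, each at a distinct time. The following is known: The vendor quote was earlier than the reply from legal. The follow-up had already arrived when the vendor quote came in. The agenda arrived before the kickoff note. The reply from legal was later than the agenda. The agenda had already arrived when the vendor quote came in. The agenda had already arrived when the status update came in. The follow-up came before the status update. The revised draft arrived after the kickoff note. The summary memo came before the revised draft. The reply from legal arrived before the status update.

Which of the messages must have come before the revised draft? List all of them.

the agenda, the kickoff note, the summary memo

Directly stated before the revised draft: the kickoff note and the summary memo.
The agenda reaches the revised draft via the agenda → the kickoff note → the revised draft.
No chain forces the vendor quote (or any of the others) ahead of the revised draft.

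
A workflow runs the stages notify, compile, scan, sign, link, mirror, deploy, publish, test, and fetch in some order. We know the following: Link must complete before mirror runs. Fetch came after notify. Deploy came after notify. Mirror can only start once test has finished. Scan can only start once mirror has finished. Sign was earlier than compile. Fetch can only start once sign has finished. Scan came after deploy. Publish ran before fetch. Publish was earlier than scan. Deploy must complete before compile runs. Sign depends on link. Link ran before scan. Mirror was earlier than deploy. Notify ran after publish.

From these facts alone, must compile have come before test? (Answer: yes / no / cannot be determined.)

Tracing the constraints gives test → mirror → deploy → compile, so test must come before compile.
That means compile cannot be before test.

no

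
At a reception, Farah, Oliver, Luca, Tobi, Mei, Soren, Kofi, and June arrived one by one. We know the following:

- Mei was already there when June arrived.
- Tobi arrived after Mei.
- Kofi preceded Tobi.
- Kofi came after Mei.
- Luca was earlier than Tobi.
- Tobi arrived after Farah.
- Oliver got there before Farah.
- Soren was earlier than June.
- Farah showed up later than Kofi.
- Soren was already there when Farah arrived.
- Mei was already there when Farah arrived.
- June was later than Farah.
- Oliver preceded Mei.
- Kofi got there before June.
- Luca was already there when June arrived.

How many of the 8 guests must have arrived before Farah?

Directly stated before Farah: Kofi, Mei, Oliver, and Soren.
No chain forces Luca (or any of the others) ahead of Farah.
That's Kofi, Mei, Oliver, and Soren — 4 in all.

4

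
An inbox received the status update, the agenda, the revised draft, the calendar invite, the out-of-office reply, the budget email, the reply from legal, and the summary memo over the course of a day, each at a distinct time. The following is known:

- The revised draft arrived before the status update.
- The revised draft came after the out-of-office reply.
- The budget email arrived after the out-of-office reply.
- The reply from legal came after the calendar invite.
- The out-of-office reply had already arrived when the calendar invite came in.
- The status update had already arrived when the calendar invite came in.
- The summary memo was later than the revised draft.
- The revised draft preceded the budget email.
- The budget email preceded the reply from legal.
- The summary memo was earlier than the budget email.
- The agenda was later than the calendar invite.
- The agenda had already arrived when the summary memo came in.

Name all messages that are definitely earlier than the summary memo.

the agenda, the calendar invite, the out-of-office reply, the revised draft, the status update

Directly stated before the summary memo: the agenda and the revised draft.
The calendar invite reaches the summary memo via the calendar invite → the agenda → the summary memo.
The out-of-office reply reaches the summary memo via the out-of-office reply → the revised draft → the summary memo.
The status update reaches the summary memo via the status update → the calendar invite → the agenda → the summary memo.
No chain forces the budget email (or any of the others) ahead of the summary memo.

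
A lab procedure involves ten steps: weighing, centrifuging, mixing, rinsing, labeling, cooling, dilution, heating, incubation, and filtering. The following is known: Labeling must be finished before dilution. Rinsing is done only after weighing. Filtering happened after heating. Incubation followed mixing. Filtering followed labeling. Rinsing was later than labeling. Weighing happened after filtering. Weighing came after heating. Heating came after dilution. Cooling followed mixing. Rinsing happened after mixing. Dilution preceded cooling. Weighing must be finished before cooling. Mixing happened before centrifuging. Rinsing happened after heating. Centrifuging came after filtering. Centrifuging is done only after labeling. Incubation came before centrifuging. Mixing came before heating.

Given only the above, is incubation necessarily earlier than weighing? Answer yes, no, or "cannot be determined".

No chain of stated constraints runs from incubation to weighing, and none runs from weighing to incubation either.
So the relative order of incubation and weighing is not fixed by the given facts.

cannot be determined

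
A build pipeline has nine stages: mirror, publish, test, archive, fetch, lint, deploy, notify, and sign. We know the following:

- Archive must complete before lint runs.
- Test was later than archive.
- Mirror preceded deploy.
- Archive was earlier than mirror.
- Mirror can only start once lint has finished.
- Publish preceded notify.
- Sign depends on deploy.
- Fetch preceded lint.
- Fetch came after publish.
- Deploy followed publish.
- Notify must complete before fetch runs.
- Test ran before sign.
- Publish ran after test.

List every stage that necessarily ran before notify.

Directly stated before notify: publish.
Archive reaches notify via archive → test → publish → notify.
Test reaches notify via test → publish → notify.

archive, publish, test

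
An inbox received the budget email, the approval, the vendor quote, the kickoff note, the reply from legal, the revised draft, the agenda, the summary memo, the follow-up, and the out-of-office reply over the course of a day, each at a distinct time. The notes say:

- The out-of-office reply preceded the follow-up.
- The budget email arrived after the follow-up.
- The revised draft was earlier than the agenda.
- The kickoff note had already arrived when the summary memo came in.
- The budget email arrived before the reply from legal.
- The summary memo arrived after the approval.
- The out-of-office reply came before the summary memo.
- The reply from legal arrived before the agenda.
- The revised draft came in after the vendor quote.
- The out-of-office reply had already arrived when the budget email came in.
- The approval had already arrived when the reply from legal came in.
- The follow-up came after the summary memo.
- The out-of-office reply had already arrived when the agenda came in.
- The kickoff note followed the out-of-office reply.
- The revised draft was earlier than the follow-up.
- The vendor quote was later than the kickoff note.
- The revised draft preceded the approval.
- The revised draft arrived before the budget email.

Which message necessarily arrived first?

the out-of-office reply

The out-of-office reply has a chain of constraints placing it before every other message, so the out-of-office reply must be first.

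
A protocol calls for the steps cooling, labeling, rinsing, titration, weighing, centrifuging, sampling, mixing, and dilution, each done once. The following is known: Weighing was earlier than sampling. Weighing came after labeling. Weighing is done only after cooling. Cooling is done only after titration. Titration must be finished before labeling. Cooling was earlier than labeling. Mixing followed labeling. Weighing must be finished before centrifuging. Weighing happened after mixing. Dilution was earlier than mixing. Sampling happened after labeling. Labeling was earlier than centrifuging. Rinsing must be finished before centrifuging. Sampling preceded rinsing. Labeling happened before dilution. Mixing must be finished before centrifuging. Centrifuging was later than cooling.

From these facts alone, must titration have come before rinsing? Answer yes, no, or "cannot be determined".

Chain the constraints: titration → labeling → sampling → rinsing. Each link is directly stated, so titration comes before rinsing.

yes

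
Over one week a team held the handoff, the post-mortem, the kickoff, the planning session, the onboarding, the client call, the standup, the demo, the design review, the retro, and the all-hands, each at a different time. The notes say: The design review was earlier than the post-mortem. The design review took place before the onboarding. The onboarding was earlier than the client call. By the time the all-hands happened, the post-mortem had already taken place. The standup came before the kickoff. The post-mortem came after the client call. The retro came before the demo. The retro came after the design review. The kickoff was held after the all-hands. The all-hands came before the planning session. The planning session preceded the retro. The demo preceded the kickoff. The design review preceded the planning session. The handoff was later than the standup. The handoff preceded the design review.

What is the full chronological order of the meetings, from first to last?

the standup, the handoff, the design review, the onboarding, the client call, the post-mortem, the all-hands, the planning session, the retro, the demo, the kickoff

The constraints fix every adjacent pair, so only one ordering works:
the standup → the handoff → the design review → the onboarding → the client call → the post-mortem → the all-hands → the planning session → the retro → the demo → the kickoff.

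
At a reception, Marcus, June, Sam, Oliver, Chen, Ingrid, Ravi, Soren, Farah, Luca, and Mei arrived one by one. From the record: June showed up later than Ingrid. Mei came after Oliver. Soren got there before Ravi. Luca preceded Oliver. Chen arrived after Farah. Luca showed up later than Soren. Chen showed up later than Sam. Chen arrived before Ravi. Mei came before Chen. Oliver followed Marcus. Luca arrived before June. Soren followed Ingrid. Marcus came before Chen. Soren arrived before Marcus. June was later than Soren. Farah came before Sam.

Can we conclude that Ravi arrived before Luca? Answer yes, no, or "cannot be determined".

no

Tracing the constraints gives Luca → Oliver → Mei → Chen → Ravi, so Luca must come before Ravi.
That means Ravi cannot be before Luca.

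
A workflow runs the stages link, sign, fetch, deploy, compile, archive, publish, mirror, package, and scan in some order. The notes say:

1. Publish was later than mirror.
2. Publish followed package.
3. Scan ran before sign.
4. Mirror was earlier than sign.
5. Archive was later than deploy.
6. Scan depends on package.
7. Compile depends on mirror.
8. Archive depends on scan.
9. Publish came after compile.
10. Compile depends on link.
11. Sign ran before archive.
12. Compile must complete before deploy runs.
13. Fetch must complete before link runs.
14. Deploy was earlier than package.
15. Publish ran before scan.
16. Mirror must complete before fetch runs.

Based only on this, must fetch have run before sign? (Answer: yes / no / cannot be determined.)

yes

Chain the constraints: fetch → link → compile → publish → scan → sign. Each link is directly stated, so fetch comes before sign.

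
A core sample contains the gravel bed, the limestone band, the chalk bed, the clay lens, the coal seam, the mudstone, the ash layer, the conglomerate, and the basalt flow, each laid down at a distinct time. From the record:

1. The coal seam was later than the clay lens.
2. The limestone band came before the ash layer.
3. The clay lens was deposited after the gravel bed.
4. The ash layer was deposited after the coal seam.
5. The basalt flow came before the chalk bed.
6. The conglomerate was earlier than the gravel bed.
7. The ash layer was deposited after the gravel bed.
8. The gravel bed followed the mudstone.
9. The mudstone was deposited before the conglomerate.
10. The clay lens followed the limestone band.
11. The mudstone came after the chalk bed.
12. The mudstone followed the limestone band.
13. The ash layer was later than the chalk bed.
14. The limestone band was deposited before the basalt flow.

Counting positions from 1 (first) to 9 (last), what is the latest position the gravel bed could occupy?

The gravel bed must come before the ash layer, the clay lens, and the coal seam — 3 layers forced after it.
Everything else can be placed before the gravel bed in some valid order, so the gravel bed can sit as late as position 9 − 3 = 6.

6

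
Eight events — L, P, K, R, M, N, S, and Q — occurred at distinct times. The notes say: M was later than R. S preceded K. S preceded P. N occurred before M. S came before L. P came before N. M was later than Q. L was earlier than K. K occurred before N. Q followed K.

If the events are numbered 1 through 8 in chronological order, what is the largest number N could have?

N must come before M — 1 event forced after it.
Everything else can be placed before N in some valid order, so N can sit as late as position 8 − 1 = 7.

7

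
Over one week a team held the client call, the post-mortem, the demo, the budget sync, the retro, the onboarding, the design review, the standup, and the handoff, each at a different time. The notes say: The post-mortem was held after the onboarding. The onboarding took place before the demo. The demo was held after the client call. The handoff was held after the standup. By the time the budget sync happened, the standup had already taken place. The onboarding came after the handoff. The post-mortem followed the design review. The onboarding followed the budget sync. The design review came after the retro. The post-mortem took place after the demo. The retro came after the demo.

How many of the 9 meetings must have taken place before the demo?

Directly stated before the demo: the client call and the onboarding.
The budget sync reaches the demo via the budget sync → the onboarding → the demo.
The handoff reaches the demo via the handoff → the onboarding → the demo.
The standup reaches the demo via the standup → the handoff → the onboarding → the demo.
That's the budget sync, the client call, the handoff, the onboarding, and the standup — 5 in all.

5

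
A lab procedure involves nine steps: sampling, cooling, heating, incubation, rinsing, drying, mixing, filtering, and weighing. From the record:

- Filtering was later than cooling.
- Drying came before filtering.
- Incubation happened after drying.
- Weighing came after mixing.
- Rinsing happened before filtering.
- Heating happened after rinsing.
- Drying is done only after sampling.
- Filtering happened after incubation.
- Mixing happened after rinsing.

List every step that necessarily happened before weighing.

Directly stated before weighing: mixing.
Rinsing reaches weighing via rinsing → mixing → weighing.
No chain forces sampling (or any of the others) ahead of weighing.

mixing, rinsing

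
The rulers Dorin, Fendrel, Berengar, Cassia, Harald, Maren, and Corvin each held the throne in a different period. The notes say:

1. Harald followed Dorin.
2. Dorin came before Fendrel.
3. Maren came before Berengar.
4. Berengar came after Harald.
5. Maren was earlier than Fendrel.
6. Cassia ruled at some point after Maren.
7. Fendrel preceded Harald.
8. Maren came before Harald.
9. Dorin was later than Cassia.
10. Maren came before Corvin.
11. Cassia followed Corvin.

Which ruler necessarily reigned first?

Maren has a chain of constraints placing them before every other ruler, so Maren must be first.

Maren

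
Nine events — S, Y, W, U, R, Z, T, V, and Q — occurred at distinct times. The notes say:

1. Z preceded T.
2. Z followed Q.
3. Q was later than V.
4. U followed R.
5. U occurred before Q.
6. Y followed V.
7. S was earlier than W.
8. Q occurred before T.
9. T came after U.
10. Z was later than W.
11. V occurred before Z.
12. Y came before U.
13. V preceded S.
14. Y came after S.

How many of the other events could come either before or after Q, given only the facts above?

1

Forced before Q: R, S, U, V, and Y; forced after Q: T and Z.
That leaves W with no forced order relative to Q — 1.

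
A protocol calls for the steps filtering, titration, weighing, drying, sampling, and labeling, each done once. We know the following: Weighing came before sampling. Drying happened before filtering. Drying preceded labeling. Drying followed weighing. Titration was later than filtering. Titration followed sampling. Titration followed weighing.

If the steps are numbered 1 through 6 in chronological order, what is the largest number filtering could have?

Filtering must come before titration — 1 step forced after it.
Everything else can be placed before filtering in some valid order, so filtering can sit as late as position 6 − 1 = 5.

5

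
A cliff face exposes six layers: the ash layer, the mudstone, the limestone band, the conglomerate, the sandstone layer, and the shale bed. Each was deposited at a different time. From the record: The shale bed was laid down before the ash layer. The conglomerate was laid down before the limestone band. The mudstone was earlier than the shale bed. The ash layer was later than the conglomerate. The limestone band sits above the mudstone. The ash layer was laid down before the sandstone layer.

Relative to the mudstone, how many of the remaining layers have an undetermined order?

1

Forced after the mudstone: the ash layer, the limestone band, the sandstone layer, and the shale bed.
That leaves the conglomerate with no forced order relative to the mudstone — 1.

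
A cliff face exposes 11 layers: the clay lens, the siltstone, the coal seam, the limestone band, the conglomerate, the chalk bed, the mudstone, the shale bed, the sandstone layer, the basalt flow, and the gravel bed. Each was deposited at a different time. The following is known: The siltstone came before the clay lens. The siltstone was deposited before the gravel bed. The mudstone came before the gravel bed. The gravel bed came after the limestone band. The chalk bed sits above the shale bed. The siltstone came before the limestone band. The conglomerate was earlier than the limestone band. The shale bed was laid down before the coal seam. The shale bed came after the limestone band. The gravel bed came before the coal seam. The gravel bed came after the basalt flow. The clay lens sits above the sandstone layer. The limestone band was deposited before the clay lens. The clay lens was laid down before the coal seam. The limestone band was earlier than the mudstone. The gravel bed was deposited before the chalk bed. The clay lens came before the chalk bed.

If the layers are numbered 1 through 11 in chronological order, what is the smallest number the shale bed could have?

4

The conglomerate, the limestone band, and the siltstone must all come before the shale bed — 3 forced predecessors.
Nothing else is forced ahead of the shale bed, so its earliest slot is position 3 + 1 = 4.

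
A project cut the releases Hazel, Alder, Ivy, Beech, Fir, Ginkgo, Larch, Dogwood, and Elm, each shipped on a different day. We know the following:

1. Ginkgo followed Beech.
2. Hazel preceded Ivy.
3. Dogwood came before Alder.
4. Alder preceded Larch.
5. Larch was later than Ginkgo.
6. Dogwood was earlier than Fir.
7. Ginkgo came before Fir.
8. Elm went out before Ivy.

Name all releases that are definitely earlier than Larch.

Directly stated before Larch: Alder and Ginkgo.
Beech reaches Larch via Beech → Ginkgo → Larch.
Dogwood reaches Larch via Dogwood → Alder → Larch.

Alder, Beech, Dogwood, Ginkgo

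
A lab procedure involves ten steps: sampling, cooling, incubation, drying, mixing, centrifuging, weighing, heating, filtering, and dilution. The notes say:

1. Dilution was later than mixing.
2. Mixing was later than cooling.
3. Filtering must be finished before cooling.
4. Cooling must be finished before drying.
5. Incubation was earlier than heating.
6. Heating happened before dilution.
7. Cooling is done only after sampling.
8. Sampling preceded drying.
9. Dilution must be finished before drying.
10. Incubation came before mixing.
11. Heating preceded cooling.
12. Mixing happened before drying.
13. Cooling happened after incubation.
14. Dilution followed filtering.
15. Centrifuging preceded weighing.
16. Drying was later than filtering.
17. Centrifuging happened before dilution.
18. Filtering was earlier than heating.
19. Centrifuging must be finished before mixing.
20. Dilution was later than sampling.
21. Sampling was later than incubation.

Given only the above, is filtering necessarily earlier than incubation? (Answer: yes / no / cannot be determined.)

cannot be determined

No chain of stated constraints runs from filtering to incubation, and none runs from incubation to filtering either.
So the relative order of filtering and incubation is not fixed by the given facts.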